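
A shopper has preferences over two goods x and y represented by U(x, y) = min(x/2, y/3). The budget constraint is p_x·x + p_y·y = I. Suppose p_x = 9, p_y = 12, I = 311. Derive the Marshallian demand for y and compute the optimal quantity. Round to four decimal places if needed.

y* = 17.2778

With perfect complements, no substitution: consume in ratio x:y = 2:3.
Budget: p_x·x + p_y·(3/2)·x = I, so (2·p_x + 3·p_y)·x = 2·I.
Demand: x*(p_x,p_y,I) = 2·I/(2·p_x + 3·p_y), y* = 3·I/(2·p_x + 3·p_y).
Here 2·9 + 3·12 = 54, giving y* = 17.2778.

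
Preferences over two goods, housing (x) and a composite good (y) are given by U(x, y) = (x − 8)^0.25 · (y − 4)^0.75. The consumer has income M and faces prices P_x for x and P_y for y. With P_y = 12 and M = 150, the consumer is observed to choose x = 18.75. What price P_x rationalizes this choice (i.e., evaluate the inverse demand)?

This is Cobb-Douglas in (x−8, y−4): tangency gives 0.25·P_y·(y−4) = 0.75·P_x·(x−8).
After buying the subsistence bundle (8, 4), a share 0.25 of the remaining income goes to x: x* = 8 + 0.25·(M − 8P_x − 4P_y)/P_x.
Set x* = 18.75 in the demand function and solve for P_x: P_x = 2.

P_x = 2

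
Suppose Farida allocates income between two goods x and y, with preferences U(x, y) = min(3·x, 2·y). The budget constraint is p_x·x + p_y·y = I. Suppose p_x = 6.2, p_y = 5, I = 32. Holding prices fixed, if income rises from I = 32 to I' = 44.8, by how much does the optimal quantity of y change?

Δy* = 1.4015

With perfect complements, no substitution: consume in ratio x:y = 2:3.
Budget: p_x·x + p_y·(3/2)·x = I, so (2·p_x + 3·p_y)·x = 2·I.
Demand: x*(p_x,p_y,I) = 2·I/(2·p_x + 3·p_y), y* = 3·I/(2·p_x + 3·p_y).
Here 2·6.2 + 3·5 = 27.4, giving y* = 3.5036.
At I' = 44.8: y* = 4.9051. Change: 4.9051 − 3.5036 = 1.4015.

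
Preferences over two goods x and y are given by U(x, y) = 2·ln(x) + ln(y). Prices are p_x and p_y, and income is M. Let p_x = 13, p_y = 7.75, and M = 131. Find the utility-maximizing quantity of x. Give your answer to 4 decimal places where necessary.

x* = 6.7179

MU_x/MU_y = (2·y)/(x); tangency sets this equal to p_x/p_y.
Rearranging, p_y·y = (1/2)·p_x·x. Substituting into the budget gives p_x·x·(1 + (1/2)) = M.
Demand: x*(p_x,p_y,M) = 2/3·M/p_x and y* = 1/3·M/p_y.
At p_x=13, p_y=7.75, M=131: x* = 2/3·131/13 = 6.7179.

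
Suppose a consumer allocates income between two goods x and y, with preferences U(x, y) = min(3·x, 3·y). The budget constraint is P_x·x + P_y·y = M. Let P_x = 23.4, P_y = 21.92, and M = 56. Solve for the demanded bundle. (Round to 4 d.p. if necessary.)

Demand: x*(P_x,P_y,M) = 3·M/(3·P_x + 3·P_y), y* = 3·M/(3·P_x + 3·P_y).
Here 3·23.4 + 3·21.92 = 135.96, giving x* = 1.2357 and y* = 1.2357.

x* = 1.2357, y* = 1.2357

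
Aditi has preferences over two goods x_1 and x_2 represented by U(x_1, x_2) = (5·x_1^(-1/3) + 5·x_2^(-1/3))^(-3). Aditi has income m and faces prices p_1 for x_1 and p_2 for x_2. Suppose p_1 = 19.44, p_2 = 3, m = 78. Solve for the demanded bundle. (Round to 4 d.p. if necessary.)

From the CES first-order condition, (x_2/x_1)^(4/3) = p_1/p_2.
Solve for the ratio: x_2/x_1 = [p_1/p_2]^(0.75).
Substitute x_2 = (x_2/x_1)·x_1 into the budget: x_1* = m/(p_1 + p_2·(x_2/x_1)).
Numerically x_2/x_1 = 4.061451, so x_1* = 78/(19.44 + 3·4.061451) = 2.4665 and x_2* = 4.061451·2.4665 = 10.0174.

x_1* = 2.4665, x_2* = 10.0174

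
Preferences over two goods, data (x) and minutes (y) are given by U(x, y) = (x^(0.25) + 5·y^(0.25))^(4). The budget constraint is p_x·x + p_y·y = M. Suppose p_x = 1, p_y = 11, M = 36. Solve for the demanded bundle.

Numerically y/x = 0.349491, so x* = 36/(1 + 11·0.349491) = 7.4313 and y* = 0.349491·7.4313 = 2.5972.

x* = 7.4313, y* = 2.5972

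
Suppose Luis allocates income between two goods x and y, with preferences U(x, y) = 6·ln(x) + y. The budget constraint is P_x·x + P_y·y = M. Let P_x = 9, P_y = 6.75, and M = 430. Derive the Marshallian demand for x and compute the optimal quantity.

Set MRS = P_x/P_y: (6/x)/1 = P_x/P_y.
So x*(P_x,P_y) = 6·P_y/P_x, independent of income; and y* = (M − 6·P_y)/P_y.
At the given prices: x* = 6·6.75/9 = 4.5.

x* = 4.5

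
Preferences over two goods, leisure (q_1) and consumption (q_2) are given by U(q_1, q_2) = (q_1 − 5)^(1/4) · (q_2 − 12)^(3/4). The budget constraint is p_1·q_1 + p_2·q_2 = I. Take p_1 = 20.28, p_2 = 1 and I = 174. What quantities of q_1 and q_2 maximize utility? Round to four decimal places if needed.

q_1* = 5.747, q_2* = 57.45

This is Cobb-Douglas in (q_1−5, q_2−12): tangency gives 0.25·p_2·(q_2−12) = 0.75·p_1·(q_1−5).
Substituting into the budget: q_1* = 5 + 0.25·(I − 5·p_1 − 12·p_2)/p_1, and q_2* = 12 + 0.75·(…)/p_2.
Discretionary income = 174 − 5·20.28 − 12·1 = 60.6; q_1* = 5 + 0.25·60.6/20.28 = 5.747; q_2* = 12 + 0.75·60.6/1 = 57.45.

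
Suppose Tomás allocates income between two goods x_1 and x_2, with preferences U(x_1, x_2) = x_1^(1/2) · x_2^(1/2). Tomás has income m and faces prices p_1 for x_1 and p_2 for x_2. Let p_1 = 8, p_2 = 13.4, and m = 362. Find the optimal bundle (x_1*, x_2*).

Tangency: MRS = x_2/x_1 = p_1/p_2.
So 0.5·p_2·x_2 = 0.5·p_1·x_1; combined with the budget, a share 0.5 of income goes to x_1.
Demand: x_1*(p_1,p_2,m) = 0.5·m/p_1 and x_2* = 0.5·m/p_2.
At p_1=8, p_2=13.4, m=362: x_1* = 0.5·362/8 = 22.625, x_2* = 13.5075.

x_1* = 22.625, x_2* = 13.5075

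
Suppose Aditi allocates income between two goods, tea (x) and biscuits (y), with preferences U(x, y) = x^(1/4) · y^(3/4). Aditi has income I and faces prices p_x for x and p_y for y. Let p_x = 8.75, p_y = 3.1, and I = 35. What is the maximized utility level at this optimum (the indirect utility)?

V = 4.9639

Tangency: MRS = (1/3)·y/x = p_x/p_y.
So 0.25·p_y·y = 0.75·p_x·x; combined with the budget, a share 0.25 of income goes to x.
Demand: x*(p_x,p_y,I) = 0.25·I/p_x and y* = 0.75·I/p_y.
At p_x=8.75, p_y=3.1, I=35: x* = 0.25·35/8.75 = 1, y* = 8.4677.
Utility at the optimum: U(1, 8.4677) = 4.9639.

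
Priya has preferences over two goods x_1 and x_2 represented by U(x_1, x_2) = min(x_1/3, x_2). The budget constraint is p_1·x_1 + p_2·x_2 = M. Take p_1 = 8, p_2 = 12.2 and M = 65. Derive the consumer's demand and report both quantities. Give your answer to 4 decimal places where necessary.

Leontief preferences: the optimum is at the kink where x_1/3 = x_2/1, i.e. x_2 = (1/3)·x_1.
Budget: p_1·x_1 + p_2·(1/3)·x_1 = M, so (3·p_1 + p_2)·x_1 = 3·M.
Demand: x_1*(p_1,p_2,M) = 3·M/(3·p_1 + p_2), x_2* = M/(3·p_1 + p_2).
Here 3·8 + 12.2 = 36.2, giving x_1* = 5.3867 and x_2* = 1.7956.

x_1* = 5.3867, x_2* = 1.7956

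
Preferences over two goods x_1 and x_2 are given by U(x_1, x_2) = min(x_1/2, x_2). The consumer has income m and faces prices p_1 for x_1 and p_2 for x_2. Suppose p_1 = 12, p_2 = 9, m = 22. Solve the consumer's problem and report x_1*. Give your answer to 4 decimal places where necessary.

x_1* = 1.3333

With perfect complements, no substitution: consume in ratio x_1:x_2 = 2:1.
Budget: p_1·x_1 + p_2·(1/2)·x_1 = m, so (2·p_1 + p_2)·x_1 = 2·m.
Demand: x_1*(p_1,p_2,m) = 2·m/(2·p_1 + p_2), x_2* = m/(2·p_1 + p_2).
Here 2·12 + 9 = 33, giving x_1* = 1.3333.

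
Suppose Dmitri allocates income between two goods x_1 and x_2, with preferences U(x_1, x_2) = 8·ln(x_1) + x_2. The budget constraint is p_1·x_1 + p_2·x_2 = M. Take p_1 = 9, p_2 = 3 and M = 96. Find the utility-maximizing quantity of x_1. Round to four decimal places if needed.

So x_1*(p_1,p_2) = 8·p_2/p_1, independent of income; and x_2* = (M − 8·p_2)/p_2.
At the given prices: x_1* = 8·3/9 = 2.6667.

x_1* = 2.6667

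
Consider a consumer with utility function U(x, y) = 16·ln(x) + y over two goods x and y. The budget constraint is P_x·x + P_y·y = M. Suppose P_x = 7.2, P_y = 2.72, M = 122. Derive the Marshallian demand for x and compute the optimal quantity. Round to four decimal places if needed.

At the given prices: x* = 16·2.72/7.2 = 6.0444.

x* = 6.0444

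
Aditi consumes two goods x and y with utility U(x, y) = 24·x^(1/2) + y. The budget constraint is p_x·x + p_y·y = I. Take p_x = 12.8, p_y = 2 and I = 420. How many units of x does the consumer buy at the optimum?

Solve: √x = 12·p_y/p_x, so x*(p_x,p_y) = (12·p_y/p_x)², and y* = (I − p_x·x*)/p_y.
Plugging in: x* = (12·2/12.8)² = 3.5156.

x* = 3.5156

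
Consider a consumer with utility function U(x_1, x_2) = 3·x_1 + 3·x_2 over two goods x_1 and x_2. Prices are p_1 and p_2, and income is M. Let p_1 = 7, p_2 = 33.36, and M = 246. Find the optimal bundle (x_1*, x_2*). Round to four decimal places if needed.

Perfect substitutes: compare marginal utility per dollar. 3/p_1 vs 3/p_2 → 0.4286 vs 0.0899.
x_1 gives more utility per dollar, so spend all income on x_1: x_1* = M/p_1, x_2* = 0.
Numerically: x_1* = 35.1429, x_2* = 0.

x_1* = 35.1429, x_2* = 0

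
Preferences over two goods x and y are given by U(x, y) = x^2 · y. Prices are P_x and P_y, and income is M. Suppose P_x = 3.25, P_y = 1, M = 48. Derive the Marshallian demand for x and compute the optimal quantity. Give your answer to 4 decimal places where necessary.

x* = 9.8462

MU_x/MU_y = (2·y)/(x); tangency sets this equal to P_x/P_y.
So 2·P_y·y = P_x·x; combined with the budget, a share 2/3 of income goes to x.
Demand: x*(P_x,P_y,M) = 2/3·M/P_x and y* = 1/3·M/P_y.
At P_x=3.25, P_y=1, M=48: x* = 2/3·48/3.25 = 9.8462.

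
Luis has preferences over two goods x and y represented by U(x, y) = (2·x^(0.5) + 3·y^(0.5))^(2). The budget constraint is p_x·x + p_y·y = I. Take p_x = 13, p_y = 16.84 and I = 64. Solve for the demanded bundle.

x* = 1.7988, y* = 2.4119

MRS = MU_x/MU_y = (2/3)·(y/x)^(0.5). Set equal to p_x/p_y.
Hence y/x = ((3/2)·p_x/p_y)^(1/(0.5)), i.e. raised to the 2 power.
Substitute y = (y/x)·x into the budget: x* = I/(p_x + p_y·(y/x)).
Numerically y/x = 1.340865, so x* = 64/(13 + 16.84·1.340865) = 1.7988 and y* = 1.340865·1.7988 = 2.4119.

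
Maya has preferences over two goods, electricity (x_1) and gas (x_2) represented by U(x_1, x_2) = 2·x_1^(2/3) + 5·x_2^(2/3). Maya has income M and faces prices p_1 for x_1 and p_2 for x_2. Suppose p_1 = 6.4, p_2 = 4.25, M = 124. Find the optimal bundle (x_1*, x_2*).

x_1* = 0.5318, x_2* = 28.3756

With the ratio pinned down, the budget gives x_1* = M/(p_1 + p_2·(x_2/x_1)) and x_2* = (x_2/x_1)·x_1*.
Numerically x_2/x_1 = 53.357216, so x_1* = 124/(6.4 + 4.25·53.357216) = 0.5318 and x_2* = 53.357216·0.5318 = 28.3756.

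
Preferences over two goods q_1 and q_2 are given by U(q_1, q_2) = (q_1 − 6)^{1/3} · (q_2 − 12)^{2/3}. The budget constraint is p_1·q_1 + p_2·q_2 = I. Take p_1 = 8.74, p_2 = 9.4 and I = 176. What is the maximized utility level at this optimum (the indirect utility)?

V = 0.6206

This is Cobb-Douglas in (q_1−6, q_2−12): tangency gives 1/3·p_2·(q_2−12) = 2/3·p_1·(q_1−6).
Substituting into the budget: q_1* = 6 + 1/3·(I − 6·p_1 − 12·p_2)/p_1, and q_2* = 12 + 2/3·(…)/p_2.
Discretionary income = 176 − 6·8.74 − 12·9.4 = 10.76; q_1* = 6 + 1/3·10.76/8.74 = 6.4104; q_2* = 12 + 2/3·10.76/9.4 = 12.7631.
Utility at the optimum: U(6.4104, 12.7631) = 0.6206.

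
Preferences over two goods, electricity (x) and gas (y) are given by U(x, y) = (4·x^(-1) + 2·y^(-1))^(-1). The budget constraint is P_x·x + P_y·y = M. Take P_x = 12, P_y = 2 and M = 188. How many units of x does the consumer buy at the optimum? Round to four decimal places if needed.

x* = 12.1572

From the CES first-order condition, 2·(y/x)^(2) = P_x/P_y.
Solve for the ratio: y/x = [(1/2)·P_x/P_y]^(0.5).
With the ratio pinned down, the budget gives x* = M/(P_x + P_y·(y/x)) and y* = (y/x)·x*.
Numerically y/x = 1.732051, so x* = 188/(12 + 2·1.732051) = 12.1572.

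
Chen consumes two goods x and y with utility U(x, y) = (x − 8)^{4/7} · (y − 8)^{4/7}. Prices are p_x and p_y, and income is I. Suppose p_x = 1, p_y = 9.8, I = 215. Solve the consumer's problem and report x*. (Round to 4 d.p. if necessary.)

Let x' = x−8, y' = y−8. MRS = y'/x' = p_x/p_y.
Substituting into the budget: x* = 8 + 0.5·(I − 8·p_x − 8·p_y)/p_x, and y* = 8 + 0.5·(…)/p_y.
Discretionary income = 215 − 8·1 − 8·9.8 = 128.6; x* = 8 + 0.5·128.6/1 = 72.3.

x* = 72.3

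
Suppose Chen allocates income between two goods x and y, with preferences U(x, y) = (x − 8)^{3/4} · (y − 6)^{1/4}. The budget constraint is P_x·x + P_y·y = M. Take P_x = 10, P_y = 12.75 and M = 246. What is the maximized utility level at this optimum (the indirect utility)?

V = 4.7998

This is Cobb-Douglas in (x−8, y−6): tangency gives 0.75·P_y·(y−6) = 0.25·P_x·(x−8).
Substituting into the budget: x* = 8 + 0.75·(M − 8·P_x − 6·P_y)/P_x, and y* = 6 + 0.25·(…)/P_y.
Discretionary income = 246 − 8·10 − 6·12.75 = 89.5; x* = 8 + 0.75·89.5/10 = 14.7125; y* = 6 + 0.25·89.5/12.75 = 7.7549.
Utility at the optimum: U(14.7125, 7.7549) = 4.7998.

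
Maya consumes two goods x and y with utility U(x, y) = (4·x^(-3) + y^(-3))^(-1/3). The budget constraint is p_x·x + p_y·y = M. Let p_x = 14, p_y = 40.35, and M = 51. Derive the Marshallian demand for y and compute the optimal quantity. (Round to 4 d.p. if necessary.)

Substitute y = (y/x)·x into the budget: x* = M/(p_x + p_y·(y/x)).
Numerically y/x = 0.542695, so x* = 51/(14 + 40.35·0.542695) = 1.4207 and y* = 0.542695·1.4207 = 0.771.

y* = 0.771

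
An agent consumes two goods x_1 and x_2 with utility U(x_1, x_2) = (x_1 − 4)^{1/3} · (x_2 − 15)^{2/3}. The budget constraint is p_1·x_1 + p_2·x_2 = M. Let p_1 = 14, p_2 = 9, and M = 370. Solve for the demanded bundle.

This is Cobb-Douglas in (x_1−4, x_2−15): tangency gives 1/3·p_2·(x_2−15) = 2/3·p_1·(x_1−4).
After buying the subsistence bundle (4, 15), a share 1/3 of the remaining income goes to x_1: x_1* = 4 + 1/3·(M − 4p_1 − 15p_2)/p_1.
Discretionary income = 370 − 4·14 − 15·9 = 179; x_1* = 4 + 1/3·179/14 = 8.2619; x_2* = 15 + 2/3·179/9 = 28.2593.

x_1* = 8.2619, x_2* = 28.2593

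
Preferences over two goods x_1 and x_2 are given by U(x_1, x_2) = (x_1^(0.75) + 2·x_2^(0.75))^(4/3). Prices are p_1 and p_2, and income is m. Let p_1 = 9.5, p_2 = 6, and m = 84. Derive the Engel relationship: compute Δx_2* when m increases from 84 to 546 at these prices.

Δx_2* = 75.8064

MU_x_1 ∝ x_1^(-0.25), MU_x_2 ∝ 2·x_2^(-0.25), so MRS = (1/2)·(x_2/x_1)^(0.25) = p_1/p_2.
Hence x_2/x_1 = (2·p_1/p_2)^(1/(0.25)), i.e. raised to the 4 power.
Substitute x_2 = (x_2/x_1)·x_1 into the budget: x_1* = m/(p_1 + p_2·(x_2/x_1)).
Numerically x_2/x_1 = 100.556327, so x_1* = 84/(9.5 + 6·100.556327) = 0.1371 and x_2* = 100.556327·0.1371 = 13.783.
At m' = 546: x_2* = 89.5893. Change: 89.5893 − 13.783 = 75.8064.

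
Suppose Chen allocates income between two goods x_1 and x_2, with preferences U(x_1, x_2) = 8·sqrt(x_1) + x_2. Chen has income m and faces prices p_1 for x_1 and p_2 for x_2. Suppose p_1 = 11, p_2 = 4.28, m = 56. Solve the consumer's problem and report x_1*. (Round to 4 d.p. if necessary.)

x_1* = 2.4223

Set MRS = p_1/p_2: 4·x_1^(−1/2) = p_1/p_2.
Solve: √x_1 = 4·p_2/p_1, so x_1*(p_1,p_2) = (4·p_2/p_1)², and x_2* = (m − p_1·x_1*)/p_2.
Plugging in: x_1* = (4·4.28/11)² = 2.4223.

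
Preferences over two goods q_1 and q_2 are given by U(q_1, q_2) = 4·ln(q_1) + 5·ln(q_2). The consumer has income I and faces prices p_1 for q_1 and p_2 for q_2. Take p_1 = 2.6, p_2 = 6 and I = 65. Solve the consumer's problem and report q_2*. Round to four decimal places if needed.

MU_q_1/MU_q_2 = (4·q_2)/(5·q_1); tangency sets this equal to p_1/p_2.
So 4·p_2·q_2 = 5·p_1·q_1; combined with the budget, a share 4/9 of income goes to q_1.
Demand: q_1*(p_1,p_2,I) = 4/9·I/p_1 and q_2* = 5/9·I/p_2.
At p_1=2.6, p_2=6, I=65: q_2* = 5/9·65/6 = 6.0185.

q_2* = 6.0185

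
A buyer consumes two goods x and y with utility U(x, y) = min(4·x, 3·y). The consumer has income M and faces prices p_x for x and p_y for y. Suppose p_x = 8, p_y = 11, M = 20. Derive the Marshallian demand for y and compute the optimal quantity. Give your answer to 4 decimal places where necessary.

Leontief preferences: the optimum is at the kink where x/3 = y/4, i.e. y = (4/3)·x.
Budget: p_x·x + p_y·(4/3)·x = M, so (3·p_x + 4·p_y)·x = 3·M.
Demand: x*(p_x,p_y,M) = 3·M/(3·p_x + 4·p_y), y* = 4·M/(3·p_x + 4·p_y).
Here 3·8 + 4·11 = 68, giving y* = 1.1765.

y* = 1.1765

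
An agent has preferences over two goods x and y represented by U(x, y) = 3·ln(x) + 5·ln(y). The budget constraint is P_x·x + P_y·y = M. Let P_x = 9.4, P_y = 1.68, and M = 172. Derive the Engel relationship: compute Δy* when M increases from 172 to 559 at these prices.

Δy* = 143.9732

Tangency: MRS = (3/5)·y/x = P_x/P_y.
So 3·P_y·y = 5·P_x·x; combined with the budget, a share 0.375 of income goes to x.
Demand: x*(P_x,P_y,M) = 0.375·M/P_x and y* = 0.625·M/P_y.
At P_x=9.4, P_y=1.68, M=172: y* = 0.625·172/1.68 = 63.9881.
At M' = 559: y* = 207.9613. Change: 207.9613 − 63.9881 = 143.9732.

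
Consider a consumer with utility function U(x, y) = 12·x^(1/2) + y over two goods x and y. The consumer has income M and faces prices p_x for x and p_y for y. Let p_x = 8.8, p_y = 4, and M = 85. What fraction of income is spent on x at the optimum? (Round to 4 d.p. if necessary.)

share on x = 0.7701

Thus x* = (6·p_y/p_x)² — independent of M — with the rest of income spent on y.
Plugging in: x* = (6·4/8.8)² = 7.438, y* = 4.8864.
Expenditure on x: 8.8·7.438 = 65.4545; share = 0.7701.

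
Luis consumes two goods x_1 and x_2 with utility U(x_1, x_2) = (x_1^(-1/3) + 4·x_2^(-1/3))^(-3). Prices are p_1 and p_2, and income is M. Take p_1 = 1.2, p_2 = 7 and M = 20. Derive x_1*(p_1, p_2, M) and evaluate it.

x_1* = 3.0889

MU_x_1 ∝ x_1^(-4/3), MU_x_2 ∝ 4·x_2^(-4/3), so MRS = (1/4)·(x_2/x_1)^(4/3) = p_1/p_2.
Hence x_2/x_1 = (4·p_1/p_2)^(1/(4/3)), i.e. raised to the 0.75 power.
With the ratio pinned down, the budget gives x_1* = M/(p_1 + p_2·(x_2/x_1)) and x_2* = (x_2/x_1)·x_1*.
Numerically x_2/x_1 = 0.753542, so x_1* = 20/(1.2 + 7·0.753542) = 3.0889.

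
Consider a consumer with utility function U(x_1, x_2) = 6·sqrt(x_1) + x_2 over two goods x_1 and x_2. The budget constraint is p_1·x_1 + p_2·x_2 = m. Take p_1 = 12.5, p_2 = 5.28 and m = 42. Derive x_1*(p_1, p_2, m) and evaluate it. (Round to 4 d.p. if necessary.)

x_1* = 1.6058

MU_x_1 = 3/√x_1, MU_x_2 = 1. Tangency: 3/√x_1 = p_1/p_2.
Solve: √x_1 = 3·p_2/p_1, so x_1*(p_1,p_2) = (3·p_2/p_1)², and x_2* = (m − p_1·x_1*)/p_2.
Plugging in: x_1* = (3·5.28/12.5)² = 1.6058.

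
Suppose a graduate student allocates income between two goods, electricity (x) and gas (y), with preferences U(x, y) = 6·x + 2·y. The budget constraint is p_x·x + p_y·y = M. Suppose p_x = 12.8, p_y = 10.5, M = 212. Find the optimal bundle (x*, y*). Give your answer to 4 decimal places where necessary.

Perfect substitutes: compare marginal utility per dollar. 6/p_x vs 2/p_y → 0.4688 vs 0.1905.
x gives more utility per dollar, so spend all income on x: x* = M/p_x, y* = 0.
Numerically: x* = 16.5625, y* = 0.

x* = 16.5625, y* = 0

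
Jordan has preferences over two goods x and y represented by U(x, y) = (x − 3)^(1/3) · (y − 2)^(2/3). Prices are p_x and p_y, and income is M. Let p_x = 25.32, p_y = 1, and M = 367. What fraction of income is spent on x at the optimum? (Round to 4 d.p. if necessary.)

share on x = 0.4695

Substituting into the budget: x* = 3 + 1/3·(M − 3·p_x − 2·p_y)/p_x, and y* = 2 + 2/3·(…)/p_y.
Discretionary income = 367 − 3·25.32 − 2·1 = 289.04; x* = 3 + 1/3·289.04/25.32 = 6.8052; y* = 2 + 2/3·289.04/1 = 194.6933.
Expenditure on x: 25.32·6.8052 = 172.3067; share = 0.4695.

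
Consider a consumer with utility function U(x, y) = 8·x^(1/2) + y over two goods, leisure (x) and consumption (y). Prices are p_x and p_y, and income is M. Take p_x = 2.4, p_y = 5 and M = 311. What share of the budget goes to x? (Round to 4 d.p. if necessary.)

share on x = 0.5359

Set MRS = p_x/p_y: 4·x^(−1/2) = p_x/p_y.
Solve: √x = 4·p_y/p_x, so x*(p_x,p_y) = (4·p_y/p_x)², and y* = (M − p_x·x*)/p_y.
Plugging in: x* = (4·5/2.4)² = 69.4444, y* = 28.8667.
Expenditure on x: 2.4·69.4444 = 166.6667; share = 0.5359.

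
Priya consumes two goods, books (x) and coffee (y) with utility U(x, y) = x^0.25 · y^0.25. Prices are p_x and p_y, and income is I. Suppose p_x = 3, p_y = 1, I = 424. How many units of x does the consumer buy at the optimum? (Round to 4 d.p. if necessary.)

x* = 70.6667

Tangency: MRS = y/x = p_x/p_y.
Rearranging, p_y·y = p_x·x. Substituting into the budget gives p_x·x·(1 + 1) = I.
Demand: x*(p_x,p_y,I) = 0.5·I/p_x and y* = 0.5·I/p_y.
At p_x=3, p_y=1, I=424: x* = 0.5·424/3 = 70.6667.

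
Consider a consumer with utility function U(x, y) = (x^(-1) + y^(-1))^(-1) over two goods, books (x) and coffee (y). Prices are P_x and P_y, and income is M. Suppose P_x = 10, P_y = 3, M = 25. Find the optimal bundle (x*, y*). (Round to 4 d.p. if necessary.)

x* = 1.6153, y* = 2.9491

MRS = MU_x/MU_y = (y/x)^(2). Set equal to P_x/P_y.
Solve for the ratio: y/x = [P_x/P_y]^(0.5).
Substitute y = (y/x)·x into the budget: x* = M/(P_x + P_y·(y/x)).
Numerically y/x = 1.825742, so x* = 25/(10 + 3·1.825742) = 1.6153 and y* = 1.825742·1.6153 = 2.9491.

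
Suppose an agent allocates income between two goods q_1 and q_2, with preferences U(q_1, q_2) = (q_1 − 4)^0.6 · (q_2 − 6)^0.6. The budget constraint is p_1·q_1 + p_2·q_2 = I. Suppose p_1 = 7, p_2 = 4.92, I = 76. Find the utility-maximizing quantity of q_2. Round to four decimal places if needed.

q_2* = 7.878

MRS = (q_2−6)/(q_1−4). Tangency with p_1/p_2 gives q_2−6 = (p_1/p_2)·(q_1−4).
After buying the subsistence bundle (4, 6), a share 0.5 of the remaining income goes to q_1: q_1* = 4 + 0.5·(I − 4p_1 − 6p_2)/p_1.
Discretionary income = 76 − 4·7 − 6·4.92 = 18.48; q_2* = 6 + 0.5·18.48/4.92 = 7.878.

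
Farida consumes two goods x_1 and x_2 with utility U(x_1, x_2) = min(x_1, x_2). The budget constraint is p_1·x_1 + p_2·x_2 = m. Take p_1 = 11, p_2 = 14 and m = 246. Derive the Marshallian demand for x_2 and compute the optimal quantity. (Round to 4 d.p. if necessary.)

Leontief preferences: the optimum is at the kink where x_1/1 = x_2/1, i.e. x_2 = x_1.
Budget: p_1·x_1 + p_2·x_1 = m, so (p_1 + p_2)·x_1 = m.
Demand: x_1*(p_1,p_2,m) = m/(p_1 + p_2), x_2* = m/(p_1 + p_2).
Here 11 + 14 = 25, giving x_2* = 9.84.

x_2* = 9.84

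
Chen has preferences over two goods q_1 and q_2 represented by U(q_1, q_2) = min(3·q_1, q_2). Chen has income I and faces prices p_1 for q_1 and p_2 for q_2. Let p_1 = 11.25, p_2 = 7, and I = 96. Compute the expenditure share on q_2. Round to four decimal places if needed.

With perfect complements, no substitution: consume in ratio q_1:q_2 = 1:3.
Budget: p_1·q_1 + p_2·3·q_1 = I, so (p_1 + 3·p_2)·q_1 = I.
Demand: q_1*(p_1,p_2,I) = I/(p_1 + 3·p_2), q_2* = 3·I/(p_1 + 3·p_2).
Here 11.25 + 3·7 = 32.25, giving q_1* = 2.9767 and q_2* = 8.9302.
Expenditure on q_2: 7·8.9302 = 62.5116; share = 0.6512.

share on q_2 = 0.6512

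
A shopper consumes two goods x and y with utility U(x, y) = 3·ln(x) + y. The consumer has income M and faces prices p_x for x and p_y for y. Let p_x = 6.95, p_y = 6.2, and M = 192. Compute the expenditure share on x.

Set MRS = p_x/p_y: (3/x)/1 = p_x/p_y.
So x*(p_x,p_y) = 3·p_y/p_x, independent of income; and y* = (M − 3·p_y)/p_y.
At the given prices: x* = 3·6.2/6.95 = 2.6763, and y* = 27.9677.
Expenditure on x: 6.95·2.6763 = 18.6; share = 0.0969.

share on x = 0.0969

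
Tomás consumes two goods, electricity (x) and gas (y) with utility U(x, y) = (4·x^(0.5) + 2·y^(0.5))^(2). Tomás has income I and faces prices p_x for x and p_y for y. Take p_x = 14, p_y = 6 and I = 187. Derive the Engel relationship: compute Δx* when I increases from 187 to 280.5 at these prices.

MRS = MU_x/MU_y = 2·(y/x)^(0.5). Set equal to p_x/p_y.
Solve for the ratio: y/x = [(1/2)·p_x/p_y]^(2).
Substitute y = (y/x)·x into the budget: x* = I/(p_x + p_y·(y/x)).
Numerically y/x = 1.361111, so x* = 187/(14 + 6·1.361111) = 8.4361.
At I' = 280.5: x* = 12.6541. Change: 12.6541 − 8.4361 = 4.218.

Δx* = 4.218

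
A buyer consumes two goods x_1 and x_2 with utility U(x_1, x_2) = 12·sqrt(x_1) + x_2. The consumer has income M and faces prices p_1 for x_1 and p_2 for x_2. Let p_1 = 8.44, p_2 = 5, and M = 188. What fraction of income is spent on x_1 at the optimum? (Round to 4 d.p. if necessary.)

share on x_1 = 0.5672

Set MRS = p_1/p_2: 6·x_1^(−1/2) = p_1/p_2.
Thus x_1* = (6·p_2/p_1)² — independent of M — with the rest of income spent on x_2.
Plugging in: x_1* = (6·5/8.44)² = 12.6345, x_2* = 16.273.
Expenditure on x_1: 8.44·12.6345 = 106.6351; share = 0.5672.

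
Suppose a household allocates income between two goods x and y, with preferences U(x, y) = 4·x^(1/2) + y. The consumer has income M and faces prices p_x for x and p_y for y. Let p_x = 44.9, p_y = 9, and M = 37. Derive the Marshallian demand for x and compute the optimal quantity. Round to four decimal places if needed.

x* = 0.1607

Plugging in: x* = (2·9/44.9)² = 0.1607.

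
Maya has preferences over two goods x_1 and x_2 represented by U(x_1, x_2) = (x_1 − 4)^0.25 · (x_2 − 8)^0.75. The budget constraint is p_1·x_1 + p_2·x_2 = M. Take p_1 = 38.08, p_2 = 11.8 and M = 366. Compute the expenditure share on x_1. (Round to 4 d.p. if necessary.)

share on x_1 = 0.4977

MRS = (1/3)·(x_2−8)/(x_1−4). Tangency with p_1/p_2 gives x_2−8 = 3·(p_1/p_2)·(x_1−4).
Substituting into the budget: x_1* = 4 + 0.25·(M − 4·p_1 − 8·p_2)/p_1, and x_2* = 8 + 0.75·(…)/p_2.
Discretionary income = 366 − 4·38.08 − 8·11.8 = 119.28; x_1* = 4 + 0.25·119.28/38.08 = 4.7831; x_2* = 8 + 0.75·119.28/11.8 = 15.5814.
Expenditure on x_1: 38.08·4.7831 = 182.14; share = 0.4977.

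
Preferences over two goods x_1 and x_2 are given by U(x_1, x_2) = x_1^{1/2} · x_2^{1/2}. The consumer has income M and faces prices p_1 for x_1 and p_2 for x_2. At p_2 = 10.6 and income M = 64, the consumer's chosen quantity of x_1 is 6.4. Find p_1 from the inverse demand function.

p_1 = 5

The MRS is x_2/x_1. Set MRS = p_1/p_2.
So 0.5·p_2·x_2 = 0.5·p_1·x_1; combined with the budget, a share 0.5 of income goes to x_1.
Demand: x_1*(p_1,p_2,M) = 0.5·M/p_1 and x_2* = 0.5·M/p_2.
Set x_1* = 6.4 in the demand function and solve for p_1: p_1 = 5.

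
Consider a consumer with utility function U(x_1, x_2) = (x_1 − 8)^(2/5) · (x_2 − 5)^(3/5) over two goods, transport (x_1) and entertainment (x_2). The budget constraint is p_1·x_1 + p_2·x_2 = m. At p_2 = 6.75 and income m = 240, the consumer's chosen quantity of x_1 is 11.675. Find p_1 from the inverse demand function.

p_1 = 12

MRS = (2/3)·(x_2−5)/(x_1−8). Tangency with p_1/p_2 gives x_2−5 = (3/2)·(p_1/p_2)·(x_1−8).
After buying the subsistence bundle (8, 5), a share 0.4 of the remaining income goes to x_1: x_1* = 8 + 0.4·(m − 8p_1 − 5p_2)/p_1.
Set x_1* = 11.675 in the demand function and solve for p_1: p_1 = 12.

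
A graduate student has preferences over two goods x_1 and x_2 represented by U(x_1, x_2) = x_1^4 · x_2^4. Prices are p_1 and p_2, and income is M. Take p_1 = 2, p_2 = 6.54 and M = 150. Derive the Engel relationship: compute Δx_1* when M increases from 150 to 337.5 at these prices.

Tangency: MRS = x_2/x_1 = p_1/p_2.
Rearranging, p_2·x_2 = p_1·x_1. Substituting into the budget gives p_1·x_1·(1 + 1) = M.
Demand: x_1*(p_1,p_2,M) = 0.5·M/p_1 and x_2* = 0.5·M/p_2.
At p_1=2, p_2=6.54, M=150: x_1* = 0.5·150/2 = 37.5.
At M' = 337.5: x_1* = 84.375. Change: 84.375 − 37.5 = 46.875.

Δx_1* = 46.875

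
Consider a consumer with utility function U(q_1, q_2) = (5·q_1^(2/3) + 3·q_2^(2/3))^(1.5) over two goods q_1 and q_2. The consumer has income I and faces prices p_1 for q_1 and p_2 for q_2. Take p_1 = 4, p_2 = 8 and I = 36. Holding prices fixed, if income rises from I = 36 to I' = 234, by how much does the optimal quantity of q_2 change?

Δq_2* = 1.268

From the CES first-order condition, (5/3)·(q_2/q_1)^(1/3) = p_1/p_2.
Solve for the ratio: q_2/q_1 = [(3/5)·p_1/p_2]^(3).
Substitute q_2 = (q_2/q_1)·q_1 into the budget: q_1* = I/(p_1 + p_2·(q_2/q_1)).
Numerically q_2/q_1 = 0.027, so q_1* = 36/(4 + 8·0.027) = 8.5389 and q_2* = 0.027·8.5389 = 0.2306.
At I' = 234: q_2* = 1.4986. Change: 1.4986 − 0.2306 = 1.268.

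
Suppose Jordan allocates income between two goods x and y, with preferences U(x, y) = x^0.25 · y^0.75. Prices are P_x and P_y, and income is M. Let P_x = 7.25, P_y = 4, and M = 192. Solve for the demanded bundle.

The MRS is (1/3)·y/x. Set MRS = P_x/P_y.
Rearranging, P_y·y = 3·P_x·x. Substituting into the budget gives P_x·x·(1 + 3) = M.
Demand: x*(P_x,P_y,M) = 0.25·M/P_x and y* = 0.75·M/P_y.
At P_x=7.25, P_y=4, M=192: x* = 0.25·192/7.25 = 6.6207, y* = 36.

x* = 6.6207, y* = 36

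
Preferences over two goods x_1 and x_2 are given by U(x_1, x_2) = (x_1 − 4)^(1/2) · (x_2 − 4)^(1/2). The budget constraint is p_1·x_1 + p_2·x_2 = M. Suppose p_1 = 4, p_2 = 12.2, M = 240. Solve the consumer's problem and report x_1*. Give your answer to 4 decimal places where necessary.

x_1* = 25.9

MRS = (x_2−4)/(x_1−4). Tangency with p_1/p_2 gives x_2−4 = (p_1/p_2)·(x_1−4).
After buying the subsistence bundle (4, 4), a share 0.5 of the remaining income goes to x_1: x_1* = 4 + 0.5·(M − 4p_1 − 4p_2)/p_1.
Discretionary income = 240 − 4·4 − 4·12.2 = 175.2; x_1* = 4 + 0.5·175.2/4 = 25.9.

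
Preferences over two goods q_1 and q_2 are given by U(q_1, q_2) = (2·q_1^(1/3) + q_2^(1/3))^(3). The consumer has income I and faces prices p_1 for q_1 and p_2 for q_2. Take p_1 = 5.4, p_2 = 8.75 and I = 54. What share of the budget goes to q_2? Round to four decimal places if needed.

share on q_2 = 0.2174

MRS = MU_q_1/MU_q_2 = 2·(q_2/q_1)^(2/3). Set equal to p_1/p_2.
Solve for the ratio: q_2/q_1 = [(1/2)·p_1/p_2]^(1.5).
Substitute q_2 = (q_2/q_1)·q_1 into the budget: q_1* = I/(p_1 + p_2·(q_2/q_1)).
Numerically q_2/q_1 = 0.171409, so q_1* = 54/(5.4 + 8.75·0.171409) = 7.8263 and q_2* = 0.171409·7.8263 = 1.3415.
Expenditure on q_2: 8.75·1.3415 = 11.7381; share = 0.2174.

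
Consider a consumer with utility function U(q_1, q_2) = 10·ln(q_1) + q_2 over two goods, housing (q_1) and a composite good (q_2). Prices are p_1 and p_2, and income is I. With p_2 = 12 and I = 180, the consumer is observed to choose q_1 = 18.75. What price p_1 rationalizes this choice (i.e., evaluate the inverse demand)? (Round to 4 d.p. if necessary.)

MU_q_1 = 10/q_1, MU_q_2 = 1. Tangency: 10/q_1 = p_1/p_2.
So q_1*(p_1,p_2) = 10·p_2/p_1, independent of income; and q_2* = (I − 10·p_2)/p_2.
Set q_1* = 18.75 in the demand function and solve for p_1: p_1 = 6.4.

p_1 = 6.4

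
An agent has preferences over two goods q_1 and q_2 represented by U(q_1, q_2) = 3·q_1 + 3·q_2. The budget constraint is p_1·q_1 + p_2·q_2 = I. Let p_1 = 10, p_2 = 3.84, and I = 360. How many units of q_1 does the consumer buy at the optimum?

Numerically: q_1* = 0, q_2* = 93.75.

q_1* = 0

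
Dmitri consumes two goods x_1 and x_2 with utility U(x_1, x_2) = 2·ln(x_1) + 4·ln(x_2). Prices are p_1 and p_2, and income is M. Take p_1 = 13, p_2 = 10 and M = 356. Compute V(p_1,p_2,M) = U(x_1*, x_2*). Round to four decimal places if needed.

Tangency: MRS = (1/2)·x_2/x_1 = p_1/p_2.
Rearranging, p_2·x_2 = 2·p_1·x_1. Substituting into the budget gives p_1·x_1·(1 + 2) = M.
Demand: x_1*(p_1,p_2,M) = 1/3·M/p_1 and x_2* = 2/3·M/p_2.
At p_1=13, p_2=10, M=356: x_1* = 1/3·356/13 = 9.1282, x_2* = 23.7333.
Utility at the optimum: U(9.1282, 23.7333) = 17.0903.

V = 17.0903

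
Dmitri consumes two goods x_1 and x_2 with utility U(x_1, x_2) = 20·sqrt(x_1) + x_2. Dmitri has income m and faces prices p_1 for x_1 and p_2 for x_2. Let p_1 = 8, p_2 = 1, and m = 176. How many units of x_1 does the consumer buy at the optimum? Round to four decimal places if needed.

Utility is quasi-linear in x_2; the FOC for x_1 is 10/√x_1 = p_1/p_2.
Solve: √x_1 = 10·p_2/p_1, so x_1*(p_1,p_2) = (10·p_2/p_1)², and x_2* = (m − p_1·x_1*)/p_2.
Plugging in: x_1* = (10·1/8)² = 1.5625.

x_1* = 1.5625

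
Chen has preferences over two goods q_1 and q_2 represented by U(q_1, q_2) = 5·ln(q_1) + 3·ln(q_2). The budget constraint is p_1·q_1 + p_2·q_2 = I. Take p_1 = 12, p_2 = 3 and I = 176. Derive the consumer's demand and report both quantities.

Tangency: MRS = (5/3)·q_2/q_1 = p_1/p_2.
Rearranging, p_2·q_2 = (3/5)·p_1·q_1. Substituting into the budget gives p_1·q_1·(1 + (3/5)) = I.
Demand: q_1*(p_1,p_2,I) = 0.625·I/p_1 and q_2* = 0.375·I/p_2.
At p_1=12, p_2=3, I=176: q_1* = 0.625·176/12 = 9.1667, q_2* = 22.

q_1* = 9.1667, q_2* = 22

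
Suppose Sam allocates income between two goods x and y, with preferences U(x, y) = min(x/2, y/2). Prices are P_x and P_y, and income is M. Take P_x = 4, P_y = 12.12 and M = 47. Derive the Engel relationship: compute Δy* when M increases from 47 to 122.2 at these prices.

Leontief preferences: the optimum is at the kink where x/2 = y/2, i.e. y = x.
Budget: P_x·x + P_y·x = M, so (2·P_x + 2·P_y)·x = 2·M.
Demand: x*(P_x,P_y,M) = 2·M/(2·P_x + 2·P_y), y* = 2·M/(2·P_x + 2·P_y).
Here 2·4 + 2·12.12 = 32.24, giving y* = 2.9156.
At M' = 122.2: y* = 7.5806. Change: 7.5806 − 2.9156 = 4.665.

Δy* = 4.665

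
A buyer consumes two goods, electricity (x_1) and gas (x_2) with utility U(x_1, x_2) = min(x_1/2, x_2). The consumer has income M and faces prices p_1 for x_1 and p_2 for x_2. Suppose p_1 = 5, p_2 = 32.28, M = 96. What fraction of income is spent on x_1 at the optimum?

With perfect complements, no substitution: consume in ratio x_1:x_2 = 2:1.
Budget: p_1·x_1 + p_2·(1/2)·x_1 = M, so (2·p_1 + p_2)·x_1 = 2·M.
Demand: x_1*(p_1,p_2,M) = 2·M/(2·p_1 + p_2), x_2* = M/(2·p_1 + p_2).
Here 2·5 + 32.28 = 42.28, giving x_1* = 4.5412 and x_2* = 2.2706.
Expenditure on x_1: 5·4.5412 = 22.7058; share = 0.2365.

share on x_1 = 0.2365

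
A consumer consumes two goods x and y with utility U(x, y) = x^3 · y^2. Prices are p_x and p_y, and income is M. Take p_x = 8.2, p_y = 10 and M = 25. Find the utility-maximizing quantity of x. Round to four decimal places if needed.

x* = 1.8293

MU_x/MU_y = (3·y)/(2·x); tangency sets this equal to p_x/p_y.
Rearranging, p_y·y = (2/3)·p_x·x. Substituting into the budget gives p_x·x·(1 + (2/3)) = M.
Demand: x*(p_x,p_y,M) = 0.6·M/p_x and y* = 0.4·M/p_y.
At p_x=8.2, p_y=10, M=25: x* = 0.6·25/8.2 = 1.8293.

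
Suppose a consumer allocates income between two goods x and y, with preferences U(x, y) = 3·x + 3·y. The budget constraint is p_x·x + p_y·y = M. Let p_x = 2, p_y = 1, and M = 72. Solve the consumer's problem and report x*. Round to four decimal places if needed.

x* = 0

y gives more utility per dollar, so spend all income on y: y* = M/p_y, x* = 0.
Numerically: x* = 0, y* = 72.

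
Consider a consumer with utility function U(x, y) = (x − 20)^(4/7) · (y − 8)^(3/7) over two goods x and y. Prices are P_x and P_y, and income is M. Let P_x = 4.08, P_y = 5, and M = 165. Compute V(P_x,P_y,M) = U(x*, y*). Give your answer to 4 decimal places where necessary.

This is Cobb-Douglas in (x−20, y−8): tangency gives 4/7·P_y·(y−8) = 3/7·P_x·(x−20).
Substituting into the budget: x* = 20 + 4/7·(M − 20·P_x − 8·P_y)/P_x, and y* = 8 + 3/7·(…)/P_y.
Discretionary income = 165 − 20·4.08 − 8·5 = 43.4; x* = 20 + 4/7·43.4/4.08 = 26.0784; y* = 8 + 3/7·43.4/5 = 11.72.
Utility at the optimum: U(26.0784, 11.72) = 4.9249.

V = 4.9249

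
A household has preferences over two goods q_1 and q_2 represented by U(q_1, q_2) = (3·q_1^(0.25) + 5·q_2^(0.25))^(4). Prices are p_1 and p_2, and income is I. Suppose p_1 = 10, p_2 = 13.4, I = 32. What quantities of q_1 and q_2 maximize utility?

Substitute q_2 = (q_2/q_1)·q_1 into the budget: q_1* = I/(p_1 + p_2·(q_2/q_1)).
Numerically q_2/q_1 = 1.337597, so q_1* = 32/(10 + 13.4·1.337597) = 1.146 and q_2* = 1.337597·1.146 = 1.5329.

q_1* = 1.146, q_2* = 1.5329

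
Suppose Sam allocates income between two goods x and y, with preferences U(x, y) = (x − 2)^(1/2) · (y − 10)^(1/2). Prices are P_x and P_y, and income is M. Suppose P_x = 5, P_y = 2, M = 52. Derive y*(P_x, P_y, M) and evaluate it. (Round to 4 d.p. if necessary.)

This is Cobb-Douglas in (x−2, y−10): tangency gives 0.5·P_y·(y−10) = 0.5·P_x·(x−2).
Substituting into the budget: x* = 2 + 0.5·(M − 2·P_x − 10·P_y)/P_x, and y* = 10 + 0.5·(…)/P_y.
Discretionary income = 52 − 2·5 − 10·2 = 22; y* = 10 + 0.5·22/2 = 15.5.

y* = 15.5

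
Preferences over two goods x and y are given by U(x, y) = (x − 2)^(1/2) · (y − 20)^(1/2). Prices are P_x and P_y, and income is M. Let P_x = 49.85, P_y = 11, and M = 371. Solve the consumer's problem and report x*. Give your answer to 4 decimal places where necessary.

Let x' = x−2, y' = y−20. MRS = y'/x' = P_x/P_y.
Substituting into the budget: x* = 2 + 0.5·(M − 2·P_x − 20·P_y)/P_x, and y* = 20 + 0.5·(…)/P_y.
Discretionary income = 371 − 2·49.85 − 20·11 = 51.3; x* = 2 + 0.5·51.3/49.85 = 2.5145.

x* = 2.5145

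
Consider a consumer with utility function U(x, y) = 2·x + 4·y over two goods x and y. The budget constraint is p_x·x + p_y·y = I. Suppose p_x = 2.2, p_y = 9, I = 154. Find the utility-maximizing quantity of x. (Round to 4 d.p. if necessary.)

Perfect substitutes: compare marginal utility per dollar. 2/p_x vs 4/p_y → 0.9091 vs 0.4444.
x gives more utility per dollar, so spend all income on x: x* = I/p_x, y* = 0.
Numerically: x* = 70, y* = 0.

x* = 70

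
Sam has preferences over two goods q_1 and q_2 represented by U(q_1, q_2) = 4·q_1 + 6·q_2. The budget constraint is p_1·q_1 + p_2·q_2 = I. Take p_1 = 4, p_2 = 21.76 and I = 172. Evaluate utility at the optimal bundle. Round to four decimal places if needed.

V = 172

Numerically: q_1* = 43, q_2* = 0.
Utility at the optimum: U(43, 0) = 172.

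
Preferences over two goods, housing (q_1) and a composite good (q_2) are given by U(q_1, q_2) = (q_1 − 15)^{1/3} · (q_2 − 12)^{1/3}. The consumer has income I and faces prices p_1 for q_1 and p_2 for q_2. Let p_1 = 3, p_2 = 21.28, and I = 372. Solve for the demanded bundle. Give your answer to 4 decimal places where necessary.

q_1* = 26.94, q_2* = 13.6833

This is Cobb-Douglas in (q_1−15, q_2−12): tangency gives 1/3·p_2·(q_2−12) = 1/3·p_1·(q_1−15).
Substituting into the budget: q_1* = 15 + 0.5·(I − 15·p_1 − 12·p_2)/p_1, and q_2* = 12 + 0.5·(…)/p_2.
Discretionary income = 372 − 15·3 − 12·21.28 = 71.64; q_1* = 15 + 0.5·71.64/3 = 26.94; q_2* = 12 + 0.5·71.64/21.28 = 13.6833.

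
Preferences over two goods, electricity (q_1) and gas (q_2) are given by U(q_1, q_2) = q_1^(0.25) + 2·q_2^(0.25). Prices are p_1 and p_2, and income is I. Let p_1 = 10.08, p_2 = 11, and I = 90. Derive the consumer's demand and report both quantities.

MRS = MU_q_1/MU_q_2 = (1/2)·(q_2/q_1)^(0.75). Set equal to p_1/p_2.
Hence q_2/q_1 = (2·p_1/p_2)^(1/(0.75)), i.e. raised to the 4/3 power.
Substitute q_2 = (q_2/q_1)·q_1 into the budget: q_1* = I/(p_1 + p_2·(q_2/q_1)).
Numerically q_2/q_1 = 2.242834, so q_1* = 90/(10.08 + 11·2.242834) = 2.5898 and q_2* = 2.242834·2.5898 = 5.8086.

q_1* = 2.5898, q_2* = 5.8086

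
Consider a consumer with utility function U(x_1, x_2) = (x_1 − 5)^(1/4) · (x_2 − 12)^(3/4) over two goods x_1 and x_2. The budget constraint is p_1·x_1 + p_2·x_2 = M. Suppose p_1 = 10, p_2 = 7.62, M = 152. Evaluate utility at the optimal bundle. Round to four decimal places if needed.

Substituting into the budget: x_1* = 5 + 0.25·(M − 5·p_1 − 12·p_2)/p_1, and x_2* = 12 + 0.75·(…)/p_2.
Discretionary income = 152 − 5·10 − 12·7.62 = 10.56; x_1* = 5 + 0.25·10.56/10 = 5.264; x_2* = 12 + 0.75·10.56/7.62 = 13.0394.
Utility at the optimum: U(5.264, 13.0394) = 0.7379.

V = 0.7379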